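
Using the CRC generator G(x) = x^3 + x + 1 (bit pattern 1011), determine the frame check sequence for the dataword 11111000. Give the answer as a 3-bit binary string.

Append 3 zeros: 11111000000. Divide by 1011 (XOR where the leading bit is 1):
  pos 0: 1111 XOR 1011 = 0100
  pos 1: 1001 XOR 1011 = 0010
  pos 3: 1000 XOR 1011 = 0011
  pos 5: 1100 XOR 1011 = 0111
  pos 6: 1110 XOR 1011 = 0101
  pos 7: 1010 XOR 1011 = 0001
Remainder (last 3 bits) = 001. This is the CRC / FCS.

001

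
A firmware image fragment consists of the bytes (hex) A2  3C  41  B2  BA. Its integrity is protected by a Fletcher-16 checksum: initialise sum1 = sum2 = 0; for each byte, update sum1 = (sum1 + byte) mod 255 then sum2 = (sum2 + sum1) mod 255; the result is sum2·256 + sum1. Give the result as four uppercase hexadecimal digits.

Running sums (mod 255):
  after byte 0 (A2): sum1=162, sum2=162
  after byte 1 (3C): sum1=222, sum2=129
  after byte 2 (41): sum1=32, sum2=161
  after byte 3 (B2): sum1=210, sum2=116
  after byte 4 (BA): sum1=141, sum2=2
Checksum = sum2·256 + sum1 = 2·256 + 141 = 653 = 0x028D.

028D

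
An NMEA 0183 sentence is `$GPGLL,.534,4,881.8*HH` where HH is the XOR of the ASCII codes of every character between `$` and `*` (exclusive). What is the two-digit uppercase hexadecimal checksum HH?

73

XOR the ASCII codes of the payload characters:
  'G' = 0x47 → acc = 0x47
  'P' = 0x50 → acc = 0x17
  'G' = 0x47 → acc = 0x50
  'L' = 0x4C → acc = 0x1C
  'L' = 0x4C → acc = 0x50
  ',' = 0x2C → acc = 0x7C
  '.' = 0x2E → acc = 0x52
  '5' = 0x35 → acc = 0x67
  '3' = 0x33 → acc = 0x54
  '4' = 0x34 → acc = 0x60
  ',' = 0x2C → acc = 0x4C
  '4' = 0x34 → acc = 0x78
  ',' = 0x2C → acc = 0x54
  '8' = 0x38 → acc = 0x6C
  '8' = 0x38 → acc = 0x54
  '1' = 0x31 → acc = 0x65
  '.' = 0x2E → acc = 0x4B
  '8' = 0x38 → acc = 0x73
Checksum = 0x73.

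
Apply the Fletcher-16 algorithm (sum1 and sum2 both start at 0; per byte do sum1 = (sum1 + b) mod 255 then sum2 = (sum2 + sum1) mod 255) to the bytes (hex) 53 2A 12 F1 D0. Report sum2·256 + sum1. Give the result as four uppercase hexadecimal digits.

3452

Running sums (mod 255):
  after byte 0 (53): sum1=83, sum2=83
  after byte 1 (2A): sum1=125, sum2=208
  after byte 2 (12): sum1=143, sum2=96
  after byte 3 (F1): sum1=129, sum2=225
  after byte 4 (D0): sum1=82, sum2=52
Checksum = sum2·256 + sum1 = 52·256 + 82 = 13394 = 0x3452.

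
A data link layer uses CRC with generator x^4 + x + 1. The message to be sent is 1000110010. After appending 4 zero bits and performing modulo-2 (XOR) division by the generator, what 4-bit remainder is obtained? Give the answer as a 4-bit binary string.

Append 4 zeros: 10001100100000. Divide by 10011 (XOR where the leading bit is 1):
  pos 0: 10001 XOR 10011 = 00010
  pos 3: 10100 XOR 10011 = 00111
  pos 5: 11110 XOR 10011 = 01101
  pos 6: 11010 XOR 10011 = 01001
  pos 7: 10010 XOR 10011 = 00001
Remainder (last 4 bits) = 0100. This is the CRC / FCS.

0100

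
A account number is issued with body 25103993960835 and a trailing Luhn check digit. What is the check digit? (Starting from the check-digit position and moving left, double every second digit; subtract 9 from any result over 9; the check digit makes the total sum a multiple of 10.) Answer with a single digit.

Partial digits right→left: 5 3 8 0 6 9 3 9 9 3 0 1 5 2
Double every second digit counting from the check-digit position (so the 1st, 3rd, 5th, ... of the partial from the right).
  doubled (with −9 where >9): 1 7 3 6 9 0 1 → sum 27
  kept as-is: 3 0 9 9 3 1 2 → sum 27
Total = 27 + 27 = 54.
Check digit = (10 − (54 mod 10)) mod 10 = 6.

6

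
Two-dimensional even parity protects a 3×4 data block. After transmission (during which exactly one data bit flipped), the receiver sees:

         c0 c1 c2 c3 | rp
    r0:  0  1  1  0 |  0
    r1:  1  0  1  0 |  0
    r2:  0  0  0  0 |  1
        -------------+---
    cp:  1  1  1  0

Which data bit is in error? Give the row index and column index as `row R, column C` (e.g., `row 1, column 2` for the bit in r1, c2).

Recompute each row's even parity and compare to rp:
  r0: data parity 0, sent rp 0 → ok
  r1: data parity 0, sent rp 0 → ok
  r2: data parity 0, sent rp 1 → mismatch
Recompute each column's even parity and compare to cp:
  c0: data parity 1, sent cp 1 → ok
  c1: data parity 1, sent cp 1 → ok
  c2: data parity 0, sent cp 1 → mismatch
  c3: data parity 0, sent cp 0 → ok
Exactly one row (r2) and one column (c2) fail → the flipped bit is at their intersection.

row 2, column 2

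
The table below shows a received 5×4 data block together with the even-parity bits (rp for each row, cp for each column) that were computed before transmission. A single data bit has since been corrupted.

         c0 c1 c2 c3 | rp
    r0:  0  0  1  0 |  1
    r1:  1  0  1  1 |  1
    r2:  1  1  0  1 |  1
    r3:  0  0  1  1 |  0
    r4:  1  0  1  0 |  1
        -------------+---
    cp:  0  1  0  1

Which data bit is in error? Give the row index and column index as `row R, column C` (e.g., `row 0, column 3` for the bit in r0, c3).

Recompute each row's even parity and compare to rp:
  r0: data parity 1, sent rp 1 → ok
  r1: data parity 1, sent rp 1 → ok
  r2: data parity 1, sent rp 1 → ok
  r3: data parity 0, sent rp 0 → ok
  r4: data parity 0, sent rp 1 → mismatch
Recompute each column's even parity and compare to cp:
  c0: data parity 1, sent cp 0 → mismatch
  c1: data parity 1, sent cp 1 → ok
  c2: data parity 0, sent cp 0 → ok
  c3: data parity 1, sent cp 1 → ok
Exactly one row (r4) and one column (c0) fail → the flipped bit is at their intersection.

row 4, column 0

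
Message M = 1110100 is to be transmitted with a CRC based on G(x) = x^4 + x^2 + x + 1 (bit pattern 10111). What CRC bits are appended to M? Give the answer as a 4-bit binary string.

0101

Append 4 zeros: 11101000000. Divide by 10111 (XOR where the leading bit is 1):
  pos 0: 11101 XOR 10111 = 01010
  pos 1: 10100 XOR 10111 = 00011
  pos 4: 11000 XOR 10111 = 01111
  pos 5: 11110 XOR 10111 = 01001
  pos 6: 10010 XOR 10111 = 00101
Remainder (last 4 bits) = 0101. This is the CRC / FCS.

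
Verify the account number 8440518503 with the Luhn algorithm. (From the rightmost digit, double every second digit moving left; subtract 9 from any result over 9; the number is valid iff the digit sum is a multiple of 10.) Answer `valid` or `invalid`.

From the right, keep odd positions and double even positions (subtract 9 from any doubled value over 9):
  doubled (positions 2,4,...): 0 7 1 8 7 → sum 23
  kept (positions 1,3,...): 3 5 1 0 4 → sum 13
Total = 36.
36 mod 10 = 6, so the number is invalid.

invalid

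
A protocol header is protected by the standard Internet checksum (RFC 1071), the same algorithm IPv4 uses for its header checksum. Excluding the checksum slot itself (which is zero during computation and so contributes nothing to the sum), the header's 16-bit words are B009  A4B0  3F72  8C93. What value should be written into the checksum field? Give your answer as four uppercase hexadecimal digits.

DF3F

One's-complement addition (fold any carry out of bit 15 back into bit 0):
  0xB009 + 0xA4B0 = 0x154B9 → wrap carry → 0x54BA
  0x54BA + 0x3F72 = 0x0942C
  0x942C + 0x8C93 = 0x120BF → wrap carry → 0x20C0
One's-complement sum = 0x20C0.
Checksum = ~0x20C0 & 0xFFFF = 0xDF3F.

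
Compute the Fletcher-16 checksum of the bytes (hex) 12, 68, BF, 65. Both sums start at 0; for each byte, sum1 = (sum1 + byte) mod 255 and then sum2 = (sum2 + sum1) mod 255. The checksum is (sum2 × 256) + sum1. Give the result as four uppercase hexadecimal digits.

Running sums (mod 255):
  after byte 0 (12): sum1=18, sum2=18
  after byte 1 (68): sum1=122, sum2=140
  after byte 2 (BF): sum1=58, sum2=198
  after byte 3 (65): sum1=159, sum2=102
Checksum = sum2·256 + sum1 = 102·256 + 159 = 26271 = 0x669F.

669F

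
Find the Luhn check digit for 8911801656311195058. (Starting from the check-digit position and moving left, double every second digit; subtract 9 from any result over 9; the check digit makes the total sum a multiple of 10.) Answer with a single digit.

Partial digits right→left: 8 5 0 5 9 1 1 1 3 6 5 6 1 0 8 1 1 9 8
Double every second digit counting from the check-digit position (so the 1st, 3rd, 5th, ... of the partial from the right).
  doubled (with −9 where >9): 7 0 9 2 6 1 2 7 2 7 → sum 43
  kept as-is: 5 5 1 1 6 6 0 1 9 → sum 34
Total = 43 + 34 = 77.
Check digit = (10 − (77 mod 10)) mod 10 = 3.

3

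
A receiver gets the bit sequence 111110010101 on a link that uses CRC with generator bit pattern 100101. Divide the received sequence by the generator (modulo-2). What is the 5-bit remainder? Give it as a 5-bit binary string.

Modulo-2 division of 111110010101 by 100101:
  pos 0: 111110 XOR 100101 = 011011
  pos 1: 110110 XOR 100101 = 010011
  pos 2: 100111 XOR 100101 = 000010
  pos 6: 100101 XOR 100101 = 000000
Remainder = 00000 (zero — the frame passes the CRC check).

00000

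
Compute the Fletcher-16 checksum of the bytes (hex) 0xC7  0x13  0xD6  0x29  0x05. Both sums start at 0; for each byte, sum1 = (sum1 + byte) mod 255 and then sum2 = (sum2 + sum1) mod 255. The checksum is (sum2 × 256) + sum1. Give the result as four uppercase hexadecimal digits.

0FDF

Running sums (mod 255):
  after byte 0 (0xC7): sum1=199, sum2=199
  after byte 1 (0x13): sum1=218, sum2=162
  after byte 2 (0xD6): sum1=177, sum2=84
  after byte 3 (0x29): sum1=218, sum2=47
  after byte 4 (0x05): sum1=223, sum2=15
Checksum = sum2·256 + sum1 = 15·256 + 223 = 4063 = 0x0FDF.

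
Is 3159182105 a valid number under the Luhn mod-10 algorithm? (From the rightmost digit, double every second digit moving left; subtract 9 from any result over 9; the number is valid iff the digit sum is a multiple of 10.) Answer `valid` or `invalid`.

From the right, keep odd positions and double even positions (subtract 9 from any doubled value over 9):
  doubled (positions 2,4,...): 0 4 2 1 6 → sum 13
  kept (positions 1,3,...): 5 1 8 9 1 → sum 24
Total = 37.
37 mod 10 = 7, so the number is invalid.

invalid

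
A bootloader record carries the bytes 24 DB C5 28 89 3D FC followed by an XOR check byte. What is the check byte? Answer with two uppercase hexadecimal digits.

5A

XOR the bytes together:
  start with 0x24
  0x24 ⊕ 0xDB = 0xFF
  0xFF ⊕ 0xC5 = 0x3A
  0x3A ⊕ 0x28 = 0x12
  0x12 ⊕ 0x89 = 0x9B
  0x9B ⊕ 0x3D = 0xA6
  0xA6 ⊕ 0xFC = 0x5A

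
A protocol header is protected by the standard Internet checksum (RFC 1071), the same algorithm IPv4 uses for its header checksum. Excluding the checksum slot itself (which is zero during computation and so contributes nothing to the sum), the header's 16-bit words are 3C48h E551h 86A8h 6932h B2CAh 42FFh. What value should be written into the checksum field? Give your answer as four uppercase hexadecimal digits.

F8C0

One's-complement addition (fold any carry out of bit 15 back into bit 0):
  0x3C48 + 0xE551 = 0x12199 → wrap carry → 0x219A
  0x219A + 0x86A8 = 0x0A842
  0xA842 + 0x6932 = 0x11174 → wrap carry → 0x1175
  0x1175 + 0xB2CA = 0x0C43F
  0xC43F + 0x42FF = 0x1073E → wrap carry → 0x073F
One's-complement sum = 0x073F.
Checksum = ~0x073F & 0xFFFF = 0xF8C0.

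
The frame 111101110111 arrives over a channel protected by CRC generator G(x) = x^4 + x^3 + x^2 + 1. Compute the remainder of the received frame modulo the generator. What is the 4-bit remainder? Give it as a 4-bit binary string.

Modulo-2 division of 111101110111 by 11101:
  pos 0: 11110 XOR 11101 = 00011
  pos 3: 11111 XOR 11101 = 00010
  pos 6: 10011 XOR 11101 = 01110
  pos 7: 11101 XOR 11101 = 00000
Remainder = 0000 (zero — the frame passes the CRC check).

0000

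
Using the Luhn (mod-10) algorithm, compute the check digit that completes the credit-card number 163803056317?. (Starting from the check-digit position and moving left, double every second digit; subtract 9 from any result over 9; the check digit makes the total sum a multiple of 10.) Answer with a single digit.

Partial digits right→left: 7 1 3 6 5 0 3 0 8 3 6 1
Double every second digit counting from the check-digit position (so the 1st, 3rd, 5th, ... of the partial from the right).
  doubled (with −9 where >9): 5 6 1 6 7 3 → sum 28
  kept as-is: 1 6 0 0 3 1 → sum 11
Total = 28 + 11 = 39.
Check digit = (10 − (39 mod 10)) mod 10 = 1.

1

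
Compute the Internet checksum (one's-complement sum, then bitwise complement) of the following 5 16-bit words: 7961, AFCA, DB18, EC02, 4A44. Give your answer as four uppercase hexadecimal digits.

C573

One's-complement addition (fold any carry out of bit 15 back into bit 0):
  0x7961 + 0xAFCA = 0x1292B → wrap carry → 0x292C
  0x292C + 0xDB18 = 0x10444 → wrap carry → 0x0445
  0x0445 + 0xEC02 = 0x0F047
  0xF047 + 0x4A44 = 0x13A8B → wrap carry → 0x3A8C
One's-complement sum = 0x3A8C.
Checksum = ~0x3A8C & 0xFFFF = 0xC573.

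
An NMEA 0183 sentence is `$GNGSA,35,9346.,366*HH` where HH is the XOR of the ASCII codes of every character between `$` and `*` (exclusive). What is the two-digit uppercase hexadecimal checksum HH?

63

XOR the ASCII codes of the payload characters:
  'G' = 0x47 → acc = 0x47
  'N' = 0x4E → acc = 0x09
  'G' = 0x47 → acc = 0x4E
  'S' = 0x53 → acc = 0x1D
  'A' = 0x41 → acc = 0x5C
  ',' = 0x2C → acc = 0x70
  '3' = 0x33 → acc = 0x43
  '5' = 0x35 → acc = 0x76
  ',' = 0x2C → acc = 0x5A
  '9' = 0x39 → acc = 0x63
  '3' = 0x33 → acc = 0x50
  '4' = 0x34 → acc = 0x64
  '6' = 0x36 → acc = 0x52
  '.' = 0x2E → acc = 0x7C
  ',' = 0x2C → acc = 0x50
  '3' = 0x33 → acc = 0x63
  '6' = 0x36 → acc = 0x55
  '6' = 0x36 → acc = 0x63
Checksum = 0x63.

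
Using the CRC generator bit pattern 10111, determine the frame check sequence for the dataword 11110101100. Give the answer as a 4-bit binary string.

1101

Append 4 zeros: 111101011000000. Divide by 10111 (XOR where the leading bit is 1):
  pos 0: 11110 XOR 10111 = 01001
  pos 1: 10011 XOR 10111 = 00100
  pos 3: 10001 XOR 10111 = 00110
  pos 5: 11010 XOR 10111 = 01101
  pos 6: 11010 XOR 10111 = 01101
  pos 7: 11010 XOR 10111 = 01101
  pos 8: 11010 XOR 10111 = 01101
  pos 9: 11010 XOR 10111 = 01101
  pos 10: 11010 XOR 10111 = 01101
Remainder (last 4 bits) = 1101. This is the CRC / FCS.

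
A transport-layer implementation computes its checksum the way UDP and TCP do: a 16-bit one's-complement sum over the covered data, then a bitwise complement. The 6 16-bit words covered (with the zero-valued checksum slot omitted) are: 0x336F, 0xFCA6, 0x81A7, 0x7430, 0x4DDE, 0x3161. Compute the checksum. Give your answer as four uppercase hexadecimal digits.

One's-complement addition (fold any carry out of bit 15 back into bit 0):
  0x336F + 0xFCA6 = 0x13015 → wrap carry → 0x3016
  0x3016 + 0x81A7 = 0x0B1BD
  0xB1BD + 0x7430 = 0x125ED → wrap carry → 0x25EE
  0x25EE + 0x4DDE = 0x073CC
  0x73CC + 0x3161 = 0x0A52D
One's-complement sum = 0xA52D.
Checksum = ~0xA52D & 0xFFFF = 0x5AD2.

5AD2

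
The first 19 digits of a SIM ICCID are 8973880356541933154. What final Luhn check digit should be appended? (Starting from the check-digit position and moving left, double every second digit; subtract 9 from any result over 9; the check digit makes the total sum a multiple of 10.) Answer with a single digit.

1

Partial digits right→left: 4 5 1 3 3 9 1 4 5 6 5 3 0 8 8 3 7 9 8
Double every second digit counting from the check-digit position (so the 1st, 3rd, 5th, ... of the partial from the right).
  doubled (with −9 where >9): 8 2 6 2 1 1 0 7 5 7 → sum 39
  kept as-is: 5 3 9 4 6 3 8 3 9 → sum 50
Total = 39 + 50 = 89.
Check digit = (10 − (89 mod 10)) mod 10 = 1.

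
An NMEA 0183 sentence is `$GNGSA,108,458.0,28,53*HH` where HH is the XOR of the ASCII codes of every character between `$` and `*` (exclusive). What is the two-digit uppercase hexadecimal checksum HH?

4E

XOR the ASCII codes of the payload characters:
  'G' = 0x47 → acc = 0x47
  'N' = 0x4E → acc = 0x09
  'G' = 0x47 → acc = 0x4E
  'S' = 0x53 → acc = 0x1D
  'A' = 0x41 → acc = 0x5C
  ',' = 0x2C → acc = 0x70
  '1' = 0x31 → acc = 0x41
  '0' = 0x30 → acc = 0x71
  '8' = 0x38 → acc = 0x49
  ',' = 0x2C → acc = 0x65
  '4' = 0x34 → acc = 0x51
  '5' = 0x35 → acc = 0x64
  '8' = 0x38 → acc = 0x5C
  '.' = 0x2E → acc = 0x72
  '0' = 0x30 → acc = 0x42
  ',' = 0x2C → acc = 0x6E
  '2' = 0x32 → acc = 0x5C
  '8' = 0x38 → acc = 0x64
  ',' = 0x2C → acc = 0x48
  '5' = 0x35 → acc = 0x7D
  '3' = 0x33 → acc = 0x4E
Checksum = 0x4E.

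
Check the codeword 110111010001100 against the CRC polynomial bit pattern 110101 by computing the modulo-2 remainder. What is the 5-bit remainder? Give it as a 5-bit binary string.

Modulo-2 division of 110111010001100 by 110101:
  pos 0: 110111 XOR 110101 = 000010
  pos 4: 100100 XOR 110101 = 010001
  pos 5: 100010 XOR 110101 = 010111
  pos 6: 101111 XOR 110101 = 011010
  pos 7: 110101 XOR 110101 = 000000
Remainder = 00000 (zero — the frame passes the CRC check).

00000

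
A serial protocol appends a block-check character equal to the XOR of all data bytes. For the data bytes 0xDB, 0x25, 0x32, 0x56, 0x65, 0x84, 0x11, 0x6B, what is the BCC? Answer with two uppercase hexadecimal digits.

01

XOR the bytes together:
  start with 0xDB
  0xDB ⊕ 0x25 = 0xFE
  0xFE ⊕ 0x32 = 0xCC
  0xCC ⊕ 0x56 = 0x9A
  0x9A ⊕ 0x65 = 0xFF
  0xFF ⊕ 0x84 = 0x7B
  0x7B ⊕ 0x11 = 0x6A
  0x6A ⊕ 0x6B = 0x01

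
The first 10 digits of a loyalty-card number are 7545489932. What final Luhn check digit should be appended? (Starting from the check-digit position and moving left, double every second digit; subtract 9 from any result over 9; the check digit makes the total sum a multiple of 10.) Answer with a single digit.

1

Partial digits right→left: 2 3 9 9 8 4 5 4 5 7
Double every second digit counting from the check-digit position (so the 1st, 3rd, 5th, ... of the partial from the right).
  doubled (with −9 where >9): 4 9 7 1 1 → sum 22
  kept as-is: 3 9 4 4 7 → sum 27
Total = 22 + 27 = 49.
Check digit = (10 − (49 mod 10)) mod 10 = 1.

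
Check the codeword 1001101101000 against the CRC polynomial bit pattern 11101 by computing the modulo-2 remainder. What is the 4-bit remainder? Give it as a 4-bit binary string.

0000

Modulo-2 division of 1001101101000 by 11101:
  pos 0: 10011 XOR 11101 = 01110
  pos 1: 11100 XOR 11101 = 00001
  pos 5: 11101 XOR 11101 = 00000
Remainder = 0000 (zero — the frame passes the CRC check).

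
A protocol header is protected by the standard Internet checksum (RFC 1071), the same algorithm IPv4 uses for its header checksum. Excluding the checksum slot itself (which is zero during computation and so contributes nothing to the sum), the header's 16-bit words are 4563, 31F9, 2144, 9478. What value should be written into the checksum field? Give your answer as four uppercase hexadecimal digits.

One's-complement addition (fold any carry out of bit 15 back into bit 0):
  0x4563 + 0x31F9 = 0x0775C
  0x775C + 0x2144 = 0x098A0
  0x98A0 + 0x9478 = 0x12D18 → wrap carry → 0x2D19
One's-complement sum = 0x2D19.
Checksum = ~0x2D19 & 0xFFFF = 0xD2E6.

D2E6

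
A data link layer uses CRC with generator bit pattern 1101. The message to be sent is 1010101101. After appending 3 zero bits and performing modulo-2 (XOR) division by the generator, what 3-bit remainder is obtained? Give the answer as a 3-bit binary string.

100

Append 3 zeros: 1010101101000. Divide by 1101 (XOR where the leading bit is 1):
  pos 0: 1010 XOR 1101 = 0111
  pos 1: 1111 XOR 1101 = 0010
  pos 3: 1001 XOR 1101 = 0100
  pos 4: 1001 XOR 1101 = 0100
  pos 5: 1000 XOR 1101 = 0101
  pos 6: 1011 XOR 1101 = 0110
  pos 7: 1100 XOR 1101 = 0001
Remainder (last 3 bits) = 100. This is the CRC / FCS.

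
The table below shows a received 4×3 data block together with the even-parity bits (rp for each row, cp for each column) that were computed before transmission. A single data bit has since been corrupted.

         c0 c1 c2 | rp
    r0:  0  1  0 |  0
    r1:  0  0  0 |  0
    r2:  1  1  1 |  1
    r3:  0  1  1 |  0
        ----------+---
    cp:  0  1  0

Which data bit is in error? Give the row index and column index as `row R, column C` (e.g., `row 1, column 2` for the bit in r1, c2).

Recompute each row's even parity and compare to rp:
  r0: data parity 1, sent rp 0 → mismatch
  r1: data parity 0, sent rp 0 → ok
  r2: data parity 1, sent rp 1 → ok
  r3: data parity 0, sent rp 0 → ok
Recompute each column's even parity and compare to cp:
  c0: data parity 1, sent cp 0 → mismatch
  c1: data parity 1, sent cp 1 → ok
  c2: data parity 0, sent cp 0 → ok
Exactly one row (r0) and one column (c0) fail → the flipped bit is at their intersection.

row 0, column 0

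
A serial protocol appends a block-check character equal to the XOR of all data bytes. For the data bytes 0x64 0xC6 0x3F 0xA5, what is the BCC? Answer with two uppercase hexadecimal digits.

38

XOR the bytes together:
  start with 0x64
  0x64 ⊕ 0xC6 = 0xA2
  0xA2 ⊕ 0x3F = 0x9D
  0x9D ⊕ 0xA5 = 0x38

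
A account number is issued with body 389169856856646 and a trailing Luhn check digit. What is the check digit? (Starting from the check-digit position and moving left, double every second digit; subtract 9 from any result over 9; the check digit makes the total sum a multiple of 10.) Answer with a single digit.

Partial digits right→left: 6 4 6 6 5 8 6 5 8 9 6 1 9 8 3
Double every second digit counting from the check-digit position (so the 1st, 3rd, 5th, ... of the partial from the right).
  doubled (with −9 where >9): 3 3 1 3 7 3 9 6 → sum 35
  kept as-is: 4 6 8 5 9 1 8 → sum 41
Total = 35 + 41 = 76.
Check digit = (10 − (76 mod 10)) mod 10 = 4.

4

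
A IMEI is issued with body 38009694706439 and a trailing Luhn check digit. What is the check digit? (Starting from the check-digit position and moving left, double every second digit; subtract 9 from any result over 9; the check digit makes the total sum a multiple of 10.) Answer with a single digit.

Partial digits right→left: 9 3 4 6 0 7 4 9 6 9 0 0 8 3
Double every second digit counting from the check-digit position (so the 1st, 3rd, 5th, ... of the partial from the right).
  doubled (with −9 where >9): 9 8 0 8 3 0 7 → sum 35
  kept as-is: 3 6 7 9 9 0 3 → sum 37
Total = 35 + 37 = 72.
Check digit = (10 − (72 mod 10)) mod 10 = 8.

8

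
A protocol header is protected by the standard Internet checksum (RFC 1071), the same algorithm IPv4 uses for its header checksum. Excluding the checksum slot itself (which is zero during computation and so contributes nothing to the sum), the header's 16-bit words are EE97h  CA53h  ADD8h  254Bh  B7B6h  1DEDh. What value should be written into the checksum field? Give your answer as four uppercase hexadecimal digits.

One's-complement addition (fold any carry out of bit 15 back into bit 0):
  0xEE97 + 0xCA53 = 0x1B8EA → wrap carry → 0xB8EB
  0xB8EB + 0xADD8 = 0x166C3 → wrap carry → 0x66C4
  0x66C4 + 0x254B = 0x08C0F
  0x8C0F + 0xB7B6 = 0x143C5 → wrap carry → 0x43C6
  0x43C6 + 0x1DED = 0x061B3
One's-complement sum = 0x61B3.
Checksum = ~0x61B3 & 0xFFFF = 0x9E4C.

9E4C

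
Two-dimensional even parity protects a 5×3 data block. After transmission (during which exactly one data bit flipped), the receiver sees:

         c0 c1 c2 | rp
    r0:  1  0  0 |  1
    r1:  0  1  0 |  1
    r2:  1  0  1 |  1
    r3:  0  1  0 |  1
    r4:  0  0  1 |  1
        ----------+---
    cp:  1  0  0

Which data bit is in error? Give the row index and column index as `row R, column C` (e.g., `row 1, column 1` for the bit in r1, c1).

Recompute each row's even parity and compare to rp:
  r0: data parity 1, sent rp 1 → ok
  r1: data parity 1, sent rp 1 → ok
  r2: data parity 0, sent rp 1 → mismatch
  r3: data parity 1, sent rp 1 → ok
  r4: data parity 1, sent rp 1 → ok
Recompute each column's even parity and compare to cp:
  c0: data parity 0, sent cp 1 → mismatch
  c1: data parity 0, sent cp 0 → ok
  c2: data parity 0, sent cp 0 → ok
Exactly one row (r2) and one column (c0) fail → the flipped bit is at their intersection.

row 2, column 0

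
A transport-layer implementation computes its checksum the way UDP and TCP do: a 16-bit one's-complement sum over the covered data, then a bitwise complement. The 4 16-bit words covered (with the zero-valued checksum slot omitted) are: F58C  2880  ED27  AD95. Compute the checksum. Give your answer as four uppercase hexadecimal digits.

4735

One's-complement addition (fold any carry out of bit 15 back into bit 0):
  0xF58C + 0x2880 = 0x11E0C → wrap carry → 0x1E0D
  0x1E0D + 0xED27 = 0x10B34 → wrap carry → 0x0B35
  0x0B35 + 0xAD95 = 0x0B8CA
One's-complement sum = 0xB8CA.
Checksum = ~0xB8CA & 0xFFFF = 0x4735.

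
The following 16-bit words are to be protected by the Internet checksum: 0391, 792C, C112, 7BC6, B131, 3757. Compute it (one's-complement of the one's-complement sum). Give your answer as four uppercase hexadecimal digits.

5DE0

One's-complement addition (fold any carry out of bit 15 back into bit 0):
  0x0391 + 0x792C = 0x07CBD
  0x7CBD + 0xC112 = 0x13DCF → wrap carry → 0x3DD0
  0x3DD0 + 0x7BC6 = 0x0B996
  0xB996 + 0xB131 = 0x16AC7 → wrap carry → 0x6AC8
  0x6AC8 + 0x3757 = 0x0A21F
One's-complement sum = 0xA21F.
Checksum = ~0xA21F & 0xFFFF = 0x5DE0.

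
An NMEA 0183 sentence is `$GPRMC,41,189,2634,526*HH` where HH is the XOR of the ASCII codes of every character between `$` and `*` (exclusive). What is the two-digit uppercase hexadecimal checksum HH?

XOR the ASCII codes of the payload characters:
  'G' = 0x47 → acc = 0x47
  'P' = 0x50 → acc = 0x17
  'R' = 0x52 → acc = 0x45
  'M' = 0x4D → acc = 0x08
  'C' = 0x43 → acc = 0x4B
  ',' = 0x2C → acc = 0x67
  '4' = 0x34 → acc = 0x53
  '1' = 0x31 → acc = 0x62
  ',' = 0x2C → acc = 0x4E
  '1' = 0x31 → acc = 0x7F
  '8' = 0x38 → acc = 0x47
  '9' = 0x39 → acc = 0x7E
  ',' = 0x2C → acc = 0x52
  '2' = 0x32 → acc = 0x60
  '6' = 0x36 → acc = 0x56
  '3' = 0x33 → acc = 0x65
  '4' = 0x34 → acc = 0x51
  ',' = 0x2C → acc = 0x7D
  '5' = 0x35 → acc = 0x48
  '2' = 0x32 → acc = 0x7A
  '6' = 0x36 → acc = 0x4C
Checksum = 0x4C.

4C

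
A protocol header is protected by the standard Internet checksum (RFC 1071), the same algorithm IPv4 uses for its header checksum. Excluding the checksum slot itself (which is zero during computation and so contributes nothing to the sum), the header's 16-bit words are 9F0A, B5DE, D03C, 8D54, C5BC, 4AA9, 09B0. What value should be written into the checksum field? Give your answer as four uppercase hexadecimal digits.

One's-complement addition (fold any carry out of bit 15 back into bit 0):
  0x9F0A + 0xB5DE = 0x154E8 → wrap carry → 0x54E9
  0x54E9 + 0xD03C = 0x12525 → wrap carry → 0x2526
  0x2526 + 0x8D54 = 0x0B27A
  0xB27A + 0xC5BC = 0x17836 → wrap carry → 0x7837
  0x7837 + 0x4AA9 = 0x0C2E0
  0xC2E0 + 0x09B0 = 0x0CC90
One's-complement sum = 0xCC90.
Checksum = ~0xCC90 & 0xFFFF = 0x336F.

336F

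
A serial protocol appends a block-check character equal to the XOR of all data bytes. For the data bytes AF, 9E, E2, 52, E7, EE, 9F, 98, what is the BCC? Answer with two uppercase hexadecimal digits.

8F

XOR the bytes together:
  start with 0xAF
  0xAF ⊕ 0x9E = 0x31
  0x31 ⊕ 0xE2 = 0xD3
  0xD3 ⊕ 0x52 = 0x81
  0x81 ⊕ 0xE7 = 0x66
  0x66 ⊕ 0xEE = 0x88
  0x88 ⊕ 0x9F = 0x17
  0x17 ⊕ 0x98 = 0x8F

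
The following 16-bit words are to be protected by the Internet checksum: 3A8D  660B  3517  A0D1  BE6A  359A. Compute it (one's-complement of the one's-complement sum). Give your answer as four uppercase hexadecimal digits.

One's-complement addition (fold any carry out of bit 15 back into bit 0):
  0x3A8D + 0x660B = 0x0A098
  0xA098 + 0x3517 = 0x0D5AF
  0xD5AF + 0xA0D1 = 0x17680 → wrap carry → 0x7681
  0x7681 + 0xBE6A = 0x134EB → wrap carry → 0x34EC
  0x34EC + 0x359A = 0x06A86
One's-complement sum = 0x6A86.
Checksum = ~0x6A86 & 0xFFFF = 0x9579.

9579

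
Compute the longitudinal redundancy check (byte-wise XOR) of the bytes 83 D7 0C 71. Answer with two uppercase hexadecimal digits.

29

XOR the bytes together:
  start with 0x83
  0x83 ⊕ 0xD7 = 0x54
  0x54 ⊕ 0x0C = 0x58
  0x58 ⊕ 0x71 = 0x29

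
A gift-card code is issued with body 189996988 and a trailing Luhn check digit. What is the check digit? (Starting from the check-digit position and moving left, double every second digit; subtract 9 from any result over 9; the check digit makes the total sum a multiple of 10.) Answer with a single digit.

3

Partial digits right→left: 8 8 9 6 9 9 9 8 1
Double every second digit counting from the check-digit position (so the 1st, 3rd, 5th, ... of the partial from the right).
  doubled (with −9 where >9): 7 9 9 9 2 → sum 36
  kept as-is: 8 6 9 8 → sum 31
Total = 36 + 31 = 67.
Check digit = (10 − (67 mod 10)) mod 10 = 3.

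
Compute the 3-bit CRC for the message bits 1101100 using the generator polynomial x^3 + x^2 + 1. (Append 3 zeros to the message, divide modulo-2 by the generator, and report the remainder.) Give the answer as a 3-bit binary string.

011

Append 3 zeros: 1101100000. Divide by 1101 (XOR where the leading bit is 1):
  pos 0: 1101 XOR 1101 = 0000
  pos 4: 1000 XOR 1101 = 0101
  pos 5: 1010 XOR 1101 = 0111
  pos 6: 1110 XOR 1101 = 0011
Remainder (last 3 bits) = 011. This is the CRC / FCS.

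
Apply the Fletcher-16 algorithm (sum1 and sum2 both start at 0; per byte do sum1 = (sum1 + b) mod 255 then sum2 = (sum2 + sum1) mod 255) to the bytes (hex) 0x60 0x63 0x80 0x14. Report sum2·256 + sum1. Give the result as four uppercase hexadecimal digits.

C058

Running sums (mod 255):
  after byte 0 (0x60): sum1=96, sum2=96
  after byte 1 (0x63): sum1=195, sum2=36
  after byte 2 (0x80): sum1=68, sum2=104
  after byte 3 (0x14): sum1=88, sum2=192
Checksum = sum2·256 + sum1 = 192·256 + 88 = 49240 = 0xC058.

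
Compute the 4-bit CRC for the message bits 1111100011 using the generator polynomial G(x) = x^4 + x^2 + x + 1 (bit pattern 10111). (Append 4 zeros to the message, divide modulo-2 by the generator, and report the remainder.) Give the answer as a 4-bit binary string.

0111

Append 4 zeros: 11111000110000. Divide by 10111 (XOR where the leading bit is 1):
  pos 0: 11111 XOR 10111 = 01000
  pos 1: 10000 XOR 10111 = 00111
  pos 3: 11100 XOR 10111 = 01011
  pos 4: 10111 XOR 10111 = 00000
  pos 9: 10000 XOR 10111 = 00111
Remainder (last 4 bits) = 0111. This is the CRC / FCS.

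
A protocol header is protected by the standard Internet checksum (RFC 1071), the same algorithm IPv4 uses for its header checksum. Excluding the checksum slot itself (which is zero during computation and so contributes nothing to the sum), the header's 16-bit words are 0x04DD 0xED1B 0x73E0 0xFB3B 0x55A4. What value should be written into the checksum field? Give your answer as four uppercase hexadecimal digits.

4946

One's-complement addition (fold any carry out of bit 15 back into bit 0):
  0x04DD + 0xED1B = 0x0F1F8
  0xF1F8 + 0x73E0 = 0x165D8 → wrap carry → 0x65D9
  0x65D9 + 0xFB3B = 0x16114 → wrap carry → 0x6115
  0x6115 + 0x55A4 = 0x0B6B9
One's-complement sum = 0xB6B9.
Checksum = ~0xB6B9 & 0xFFFF = 0x4946.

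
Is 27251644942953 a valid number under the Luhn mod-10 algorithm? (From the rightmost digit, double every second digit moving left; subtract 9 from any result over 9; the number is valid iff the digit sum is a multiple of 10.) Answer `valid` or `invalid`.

valid

From the right, keep odd positions and double even positions (subtract 9 from any doubled value over 9):
  doubled (positions 2,4,...): 1 4 9 8 2 4 4 → sum 32
  kept (positions 1,3,...): 3 9 4 4 6 5 7 → sum 38
Total = 70.
70 mod 10 = 0, so the number is valid.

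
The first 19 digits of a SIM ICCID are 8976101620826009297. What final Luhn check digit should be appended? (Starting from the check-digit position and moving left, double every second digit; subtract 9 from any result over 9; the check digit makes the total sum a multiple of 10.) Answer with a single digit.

0

Partial digits right→left: 7 9 2 9 0 0 6 2 8 0 2 6 1 0 1 6 7 9 8
Double every second digit counting from the check-digit position (so the 1st, 3rd, 5th, ... of the partial from the right).
  doubled (with −9 where >9): 5 4 0 3 7 4 2 2 5 7 → sum 39
  kept as-is: 9 9 0 2 0 6 0 6 9 → sum 41
Total = 39 + 41 = 80.
Check digit = (10 − (80 mod 10)) mod 10 = 0.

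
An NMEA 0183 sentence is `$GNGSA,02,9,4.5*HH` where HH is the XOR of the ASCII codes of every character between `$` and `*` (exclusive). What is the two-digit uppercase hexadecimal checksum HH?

XOR the ASCII codes of the payload characters:
  'G' = 0x47 → acc = 0x47
  'N' = 0x4E → acc = 0x09
  'G' = 0x47 → acc = 0x4E
  'S' = 0x53 → acc = 0x1D
  'A' = 0x41 → acc = 0x5C
  ',' = 0x2C → acc = 0x70
  '0' = 0x30 → acc = 0x40
  '2' = 0x32 → acc = 0x72
  ',' = 0x2C → acc = 0x5E
  '9' = 0x39 → acc = 0x67
  ',' = 0x2C → acc = 0x4B
  '4' = 0x34 → acc = 0x7F
  '.' = 0x2E → acc = 0x51
  '5' = 0x35 → acc = 0x64
Checksum = 0x64.

64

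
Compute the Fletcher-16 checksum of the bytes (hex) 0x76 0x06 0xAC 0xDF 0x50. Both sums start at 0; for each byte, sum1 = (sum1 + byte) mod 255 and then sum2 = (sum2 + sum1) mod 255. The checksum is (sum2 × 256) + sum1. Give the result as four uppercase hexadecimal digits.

7E59

Running sums (mod 255):
  after byte 0 (0x76): sum1=118, sum2=118
  after byte 1 (0x06): sum1=124, sum2=242
  after byte 2 (0xAC): sum1=41, sum2=28
  after byte 3 (0xDF): sum1=9, sum2=37
  after byte 4 (0x50): sum1=89, sum2=126
Checksum = sum2·256 + sum1 = 126·256 + 89 = 32345 = 0x7E59.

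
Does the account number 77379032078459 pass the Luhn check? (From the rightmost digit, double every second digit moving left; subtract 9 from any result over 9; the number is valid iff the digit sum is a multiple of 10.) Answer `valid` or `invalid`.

From the right, keep odd positions and double even positions (subtract 9 from any doubled value over 9):
  doubled (positions 2,4,...): 1 7 0 6 9 6 5 → sum 34
  kept (positions 1,3,...): 9 4 7 2 0 7 7 → sum 36
Total = 70.
70 mod 10 = 0, so the number is valid.

valid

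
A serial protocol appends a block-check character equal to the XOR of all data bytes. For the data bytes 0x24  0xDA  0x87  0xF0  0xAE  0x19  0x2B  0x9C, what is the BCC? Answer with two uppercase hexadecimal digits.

XOR the bytes together:
  start with 0x24
  0x24 ⊕ 0xDA = 0xFE
  0xFE ⊕ 0x87 = 0x79
  0x79 ⊕ 0xF0 = 0x89
  0x89 ⊕ 0xAE = 0x27
  0x27 ⊕ 0x19 = 0x3E
  0x3E ⊕ 0x2B = 0x15
  0x15 ⊕ 0x9C = 0x89

89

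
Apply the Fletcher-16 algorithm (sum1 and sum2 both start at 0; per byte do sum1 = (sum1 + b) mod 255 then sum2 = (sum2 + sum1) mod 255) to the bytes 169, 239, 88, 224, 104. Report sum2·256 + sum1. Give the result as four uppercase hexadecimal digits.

Running sums (mod 255):
  after byte 0 (169): sum1=169, sum2=169
  after byte 1 (239): sum1=153, sum2=67
  after byte 2 (88): sum1=241, sum2=53
  after byte 3 (224): sum1=210, sum2=8
  after byte 4 (104): sum1=59, sum2=67
Checksum = sum2·256 + sum1 = 67·256 + 59 = 17211 = 0x433B.

433B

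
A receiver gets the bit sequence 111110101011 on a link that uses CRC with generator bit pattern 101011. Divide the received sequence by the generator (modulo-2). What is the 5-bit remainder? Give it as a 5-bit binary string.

01011

Modulo-2 division of 111110101011 by 101011:
  pos 0: 111110 XOR 101011 = 010101
  pos 1: 101011 XOR 101011 = 000000
Remainder = 01011 (nonzero — an error is detected).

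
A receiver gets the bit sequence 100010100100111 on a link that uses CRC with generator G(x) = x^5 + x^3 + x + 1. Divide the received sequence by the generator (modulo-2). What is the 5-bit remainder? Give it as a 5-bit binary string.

Modulo-2 division of 100010100100111 by 101011:
  pos 0: 100010 XOR 101011 = 001001
  pos 2: 100110 XOR 101011 = 001101
  pos 4: 110101 XOR 101011 = 011110
  pos 5: 111100 XOR 101011 = 010111
  pos 6: 101110 XOR 101011 = 000101
  pos 9: 101111 XOR 101011 = 000100
Remainder = 00100 (nonzero — an error is detected).

00100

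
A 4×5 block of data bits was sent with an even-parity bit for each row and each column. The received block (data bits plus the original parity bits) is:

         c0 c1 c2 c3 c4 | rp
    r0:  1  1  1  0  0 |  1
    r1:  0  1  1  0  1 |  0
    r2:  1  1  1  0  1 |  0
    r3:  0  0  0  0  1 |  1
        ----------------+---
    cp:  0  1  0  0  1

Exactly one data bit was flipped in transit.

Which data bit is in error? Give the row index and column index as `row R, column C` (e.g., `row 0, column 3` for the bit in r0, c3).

Recompute each row's even parity and compare to rp:
  r0: data parity 1, sent rp 1 → ok
  r1: data parity 1, sent rp 0 → mismatch
  r2: data parity 0, sent rp 0 → ok
  r3: data parity 1, sent rp 1 → ok
Recompute each column's even parity and compare to cp:
  c0: data parity 0, sent cp 0 → ok
  c1: data parity 1, sent cp 1 → ok
  c2: data parity 1, sent cp 0 → mismatch
  c3: data parity 0, sent cp 0 → ok
  c4: data parity 1, sent cp 1 → ok
Exactly one row (r1) and one column (c2) fail → the flipped bit is at their intersection.

row 1, column 2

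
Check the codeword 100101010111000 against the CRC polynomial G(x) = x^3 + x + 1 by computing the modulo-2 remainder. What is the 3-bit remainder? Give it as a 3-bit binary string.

Modulo-2 division of 100101010111000 by 1011:
  pos 0: 1001 XOR 1011 = 0010
  pos 2: 1001 XOR 1011 = 0010
  pos 4: 1001 XOR 1011 = 0010
  pos 6: 1001 XOR 1011 = 0010
  pos 8: 1011 XOR 1011 = 0000
Remainder = 000 (zero — the frame passes the CRC check).

000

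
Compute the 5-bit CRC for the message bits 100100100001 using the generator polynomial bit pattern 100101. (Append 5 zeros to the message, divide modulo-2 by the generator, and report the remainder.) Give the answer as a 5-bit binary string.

Append 5 zeros: 10010010000100000. Divide by 100101 (XOR where the leading bit is 1):
  pos 0: 100100 XOR 100101 = 000001
  pos 5: 110000 XOR 100101 = 010101
  pos 6: 101011 XOR 100101 = 001110
  pos 8: 111000 XOR 100101 = 011101
  pos 9: 111010 XOR 100101 = 011111
  pos 10: 111110 XOR 100101 = 011011
  pos 11: 110110 XOR 100101 = 010011
Remainder (last 5 bits) = 10011. This is the CRC / FCS.

10011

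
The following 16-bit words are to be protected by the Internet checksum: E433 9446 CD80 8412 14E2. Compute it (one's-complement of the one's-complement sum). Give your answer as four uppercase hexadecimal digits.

One's-complement addition (fold any carry out of bit 15 back into bit 0):
  0xE433 + 0x9446 = 0x17879 → wrap carry → 0x787A
  0x787A + 0xCD80 = 0x145FA → wrap carry → 0x45FB
  0x45FB + 0x8412 = 0x0CA0D
  0xCA0D + 0x14E2 = 0x0DEEF
One's-complement sum = 0xDEEF.
Checksum = ~0xDEEF & 0xFFFF = 0x2110.

2110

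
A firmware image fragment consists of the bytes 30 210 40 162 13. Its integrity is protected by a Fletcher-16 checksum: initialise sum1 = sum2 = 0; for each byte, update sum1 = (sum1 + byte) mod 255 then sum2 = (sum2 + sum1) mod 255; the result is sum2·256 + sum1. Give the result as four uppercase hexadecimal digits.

Running sums (mod 255):
  after byte 0 (30): sum1=30, sum2=30
  after byte 1 (210): sum1=240, sum2=15
  after byte 2 (40): sum1=25, sum2=40
  after byte 3 (162): sum1=187, sum2=227
  after byte 4 (13): sum1=200, sum2=172
Checksum = sum2·256 + sum1 = 172·256 + 200 = 44232 = 0xACC8.

ACC8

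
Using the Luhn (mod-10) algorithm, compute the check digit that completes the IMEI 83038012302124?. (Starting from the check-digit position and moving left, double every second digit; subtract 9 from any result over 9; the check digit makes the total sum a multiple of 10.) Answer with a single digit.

0

Partial digits right→left: 4 2 1 2 0 3 2 1 0 8 3 0 3 8
Double every second digit counting from the check-digit position (so the 1st, 3rd, 5th, ... of the partial from the right).
  doubled (with −9 where >9): 8 2 0 4 0 6 6 → sum 26
  kept as-is: 2 2 3 1 8 0 8 → sum 24
Total = 26 + 24 = 50.
Check digit = (10 − (50 mod 10)) mod 10 = 0.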